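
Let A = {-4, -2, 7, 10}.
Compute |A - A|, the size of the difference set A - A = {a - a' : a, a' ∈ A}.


A - A = {a - a' : a, a' ∈ A}; |A| = 4.
Bounds: 2|A|-1 ≤ |A - A| ≤ |A|² - |A| + 1, i.e. 7 ≤ |A - A| ≤ 13.
Note: 0 ∈ A - A always (from a - a). The set is symmetric: if d ∈ A - A then -d ∈ A - A.
Enumerate nonzero differences d = a - a' with a > a' (then include -d):
Positive differences: {2, 3, 9, 11, 12, 14}
Full difference set: {0} ∪ (positive diffs) ∪ (negative diffs).
|A - A| = 1 + 2·6 = 13 (matches direct enumeration: 13).

|A - A| = 13


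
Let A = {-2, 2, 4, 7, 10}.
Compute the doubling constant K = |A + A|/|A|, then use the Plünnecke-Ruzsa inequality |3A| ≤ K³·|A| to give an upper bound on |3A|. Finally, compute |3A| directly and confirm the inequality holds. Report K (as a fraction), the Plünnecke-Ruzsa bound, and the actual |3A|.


|A| = 5.
Step 1: Compute A + A by enumerating all 25 pairs.
A + A = {-4, 0, 2, 4, 5, 6, 8, 9, 11, 12, 14, 17, 20}, so |A + A| = 13.
Step 2: Doubling constant K = |A + A|/|A| = 13/5 = 13/5 ≈ 2.6000.
Step 3: Plünnecke-Ruzsa gives |3A| ≤ K³·|A| = (2.6000)³ · 5 ≈ 87.8800.
Step 4: Compute 3A = A + A + A directly by enumerating all triples (a,b,c) ∈ A³; |3A| = 24.
Step 5: Check 24 ≤ 87.8800? Yes ✓.

K = 13/5, Plünnecke-Ruzsa bound K³|A| ≈ 87.8800, |3A| = 24, inequality holds.


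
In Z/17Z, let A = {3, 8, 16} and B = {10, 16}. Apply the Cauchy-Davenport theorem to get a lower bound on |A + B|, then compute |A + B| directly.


Cauchy-Davenport: |A + B| ≥ min(p, |A| + |B| - 1) for A, B nonempty in Z/pZ.
|A| = 3, |B| = 2, p = 17.
CD lower bound = min(17, 3 + 2 - 1) = min(17, 4) = 4.
Compute A + B mod 17 directly:
a = 3: 3+10=13, 3+16=2
a = 8: 8+10=1, 8+16=7
a = 16: 16+10=9, 16+16=15
A + B = {1, 2, 7, 9, 13, 15}, so |A + B| = 6.
Verify: 6 ≥ 4? Yes ✓.

CD lower bound = 4, actual |A + B| = 6.


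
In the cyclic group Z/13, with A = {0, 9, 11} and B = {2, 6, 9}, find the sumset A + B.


Work in Z/13Z: reduce every sum a + b modulo 13.
Enumerate all 9 pairs:
a = 0: 0+2=2, 0+6=6, 0+9=9
a = 9: 9+2=11, 9+6=2, 9+9=5
a = 11: 11+2=0, 11+6=4, 11+9=7
Distinct residues collected: {0, 2, 4, 5, 6, 7, 9, 11}
|A + B| = 8 (out of 13 total residues).

A + B = {0, 2, 4, 5, 6, 7, 9, 11}


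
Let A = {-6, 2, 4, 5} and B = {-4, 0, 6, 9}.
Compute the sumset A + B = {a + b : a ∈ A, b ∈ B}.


A + B = {a + b : a ∈ A, b ∈ B}.
Enumerate all |A|·|B| = 4·4 = 16 pairs (a, b) and collect distinct sums.
a = -6: -6+-4=-10, -6+0=-6, -6+6=0, -6+9=3
a = 2: 2+-4=-2, 2+0=2, 2+6=8, 2+9=11
a = 4: 4+-4=0, 4+0=4, 4+6=10, 4+9=13
a = 5: 5+-4=1, 5+0=5, 5+6=11, 5+9=14
Collecting distinct sums: A + B = {-10, -6, -2, 0, 1, 2, 3, 4, 5, 8, 10, 11, 13, 14}
|A + B| = 14

A + B = {-10, -6, -2, 0, 1, 2, 3, 4, 5, 8, 10, 11, 13, 14}


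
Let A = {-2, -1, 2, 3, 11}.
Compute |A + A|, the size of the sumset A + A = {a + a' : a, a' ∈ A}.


A + A = {a + a' : a, a' ∈ A}; |A| = 5.
General bounds: 2|A| - 1 ≤ |A + A| ≤ |A|(|A|+1)/2, i.e. 9 ≤ |A + A| ≤ 15.
Lower bound 2|A|-1 is attained iff A is an arithmetic progression.
Enumerate sums a + a' for a ≤ a' (symmetric, so this suffices):
a = -2: -2+-2=-4, -2+-1=-3, -2+2=0, -2+3=1, -2+11=9
a = -1: -1+-1=-2, -1+2=1, -1+3=2, -1+11=10
a = 2: 2+2=4, 2+3=5, 2+11=13
a = 3: 3+3=6, 3+11=14
a = 11: 11+11=22
Distinct sums: {-4, -3, -2, 0, 1, 2, 4, 5, 6, 9, 10, 13, 14, 22}
|A + A| = 14

|A + A| = 14


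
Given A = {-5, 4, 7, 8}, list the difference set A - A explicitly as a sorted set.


A - A = {a - a' : a, a' ∈ A}.
Compute a - a' for each ordered pair (a, a'):
a = -5: -5--5=0, -5-4=-9, -5-7=-12, -5-8=-13
a = 4: 4--5=9, 4-4=0, 4-7=-3, 4-8=-4
a = 7: 7--5=12, 7-4=3, 7-7=0, 7-8=-1
a = 8: 8--5=13, 8-4=4, 8-7=1, 8-8=0
Collecting distinct values (and noting 0 appears from a-a):
A - A = {-13, -12, -9, -4, -3, -1, 0, 1, 3, 4, 9, 12, 13}
|A - A| = 13

A - A = {-13, -12, -9, -4, -3, -1, 0, 1, 3, 4, 9, 12, 13}


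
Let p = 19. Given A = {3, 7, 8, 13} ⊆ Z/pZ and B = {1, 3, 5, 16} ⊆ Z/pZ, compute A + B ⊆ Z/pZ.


Work in Z/19Z: reduce every sum a + b modulo 19.
Enumerate all 16 pairs:
a = 3: 3+1=4, 3+3=6, 3+5=8, 3+16=0
a = 7: 7+1=8, 7+3=10, 7+5=12, 7+16=4
a = 8: 8+1=9, 8+3=11, 8+5=13, 8+16=5
a = 13: 13+1=14, 13+3=16, 13+5=18, 13+16=10
Distinct residues collected: {0, 4, 5, 6, 8, 9, 10, 11, 12, 13, 14, 16, 18}
|A + B| = 13 (out of 19 total residues).

A + B = {0, 4, 5, 6, 8, 9, 10, 11, 12, 13, 14, 16, 18}


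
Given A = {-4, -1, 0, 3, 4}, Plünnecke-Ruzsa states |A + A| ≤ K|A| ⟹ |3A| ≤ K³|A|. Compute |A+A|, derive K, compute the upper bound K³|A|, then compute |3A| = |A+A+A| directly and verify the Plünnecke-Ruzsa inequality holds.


|A| = 5.
Step 1: Compute A + A by enumerating all 25 pairs.
A + A = {-8, -5, -4, -2, -1, 0, 2, 3, 4, 6, 7, 8}, so |A + A| = 12.
Step 2: Doubling constant K = |A + A|/|A| = 12/5 = 12/5 ≈ 2.4000.
Step 3: Plünnecke-Ruzsa gives |3A| ≤ K³·|A| = (2.4000)³ · 5 ≈ 69.1200.
Step 4: Compute 3A = A + A + A directly by enumerating all triples (a,b,c) ∈ A³; |3A| = 22.
Step 5: Check 22 ≤ 69.1200? Yes ✓.

K = 12/5, Plünnecke-Ruzsa bound K³|A| ≈ 69.1200, |3A| = 22, inequality holds.


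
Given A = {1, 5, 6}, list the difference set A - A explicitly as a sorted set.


A - A = {a - a' : a, a' ∈ A}.
Compute a - a' for each ordered pair (a, a'):
a = 1: 1-1=0, 1-5=-4, 1-6=-5
a = 5: 5-1=4, 5-5=0, 5-6=-1
a = 6: 6-1=5, 6-5=1, 6-6=0
Collecting distinct values (and noting 0 appears from a-a):
A - A = {-5, -4, -1, 0, 1, 4, 5}
|A - A| = 7

A - A = {-5, -4, -1, 0, 1, 4, 5}


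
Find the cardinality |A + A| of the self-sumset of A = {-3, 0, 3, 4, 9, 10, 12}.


A + A = {a + a' : a, a' ∈ A}; |A| = 7.
General bounds: 2|A| - 1 ≤ |A + A| ≤ |A|(|A|+1)/2, i.e. 13 ≤ |A + A| ≤ 28.
Lower bound 2|A|-1 is attained iff A is an arithmetic progression.
Enumerate sums a + a' for a ≤ a' (symmetric, so this suffices):
a = -3: -3+-3=-6, -3+0=-3, -3+3=0, -3+4=1, -3+9=6, -3+10=7, -3+12=9
a = 0: 0+0=0, 0+3=3, 0+4=4, 0+9=9, 0+10=10, 0+12=12
a = 3: 3+3=6, 3+4=7, 3+9=12, 3+10=13, 3+12=15
a = 4: 4+4=8, 4+9=13, 4+10=14, 4+12=16
a = 9: 9+9=18, 9+10=19, 9+12=21
a = 10: 10+10=20, 10+12=22
a = 12: 12+12=24
Distinct sums: {-6, -3, 0, 1, 3, 4, 6, 7, 8, 9, 10, 12, 13, 14, 15, 16, 18, 19, 20, 21, 22, 24}
|A + A| = 22

|A + A| = 22


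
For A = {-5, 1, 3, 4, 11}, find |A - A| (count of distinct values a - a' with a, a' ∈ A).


A - A = {a - a' : a, a' ∈ A}; |A| = 5.
Bounds: 2|A|-1 ≤ |A - A| ≤ |A|² - |A| + 1, i.e. 9 ≤ |A - A| ≤ 21.
Note: 0 ∈ A - A always (from a - a). The set is symmetric: if d ∈ A - A then -d ∈ A - A.
Enumerate nonzero differences d = a - a' with a > a' (then include -d):
Positive differences: {1, 2, 3, 6, 7, 8, 9, 10, 16}
Full difference set: {0} ∪ (positive diffs) ∪ (negative diffs).
|A - A| = 1 + 2·9 = 19 (matches direct enumeration: 19).

|A - A| = 19


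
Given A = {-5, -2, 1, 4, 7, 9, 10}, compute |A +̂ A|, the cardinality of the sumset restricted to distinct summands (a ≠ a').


Restricted sumset: A +̂ A = {a + a' : a ∈ A, a' ∈ A, a ≠ a'}.
Equivalently, take A + A and drop any sum 2a that is achievable ONLY as a + a for a ∈ A (i.e. sums representable only with equal summands).
Enumerate pairs (a, a') with a < a' (symmetric, so each unordered pair gives one sum; this covers all a ≠ a'):
  -5 + -2 = -7
  -5 + 1 = -4
  -5 + 4 = -1
  -5 + 7 = 2
  -5 + 9 = 4
  -5 + 10 = 5
  -2 + 1 = -1
  -2 + 4 = 2
  -2 + 7 = 5
  -2 + 9 = 7
  -2 + 10 = 8
  1 + 4 = 5
  1 + 7 = 8
  1 + 9 = 10
  1 + 10 = 11
  4 + 7 = 11
  4 + 9 = 13
  4 + 10 = 14
  7 + 9 = 16
  7 + 10 = 17
  9 + 10 = 19
Collected distinct sums: {-7, -4, -1, 2, 4, 5, 7, 8, 10, 11, 13, 14, 16, 17, 19}
|A +̂ A| = 15
(Reference bound: |A +̂ A| ≥ 2|A| - 3 for |A| ≥ 2, with |A| = 7 giving ≥ 11.)

|A +̂ A| = 15


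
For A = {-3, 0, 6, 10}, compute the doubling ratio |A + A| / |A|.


|A| = 4.
Compute A + A by enumerating all 16 pairs.
A + A = {-6, -3, 0, 3, 6, 7, 10, 12, 16, 20}, so |A + A| = 10.
K = |A + A| / |A| = 10/4 = 5/2 ≈ 2.5000.
Reference: AP of size 4 gives K = 7/4 ≈ 1.7500; a fully generic set of size 4 gives K ≈ 2.5000.

|A| = 4, |A + A| = 10, K = 10/4 = 5/2.


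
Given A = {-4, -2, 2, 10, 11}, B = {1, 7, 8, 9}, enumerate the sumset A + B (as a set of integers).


A + B = {a + b : a ∈ A, b ∈ B}.
Enumerate all |A|·|B| = 5·4 = 20 pairs (a, b) and collect distinct sums.
a = -4: -4+1=-3, -4+7=3, -4+8=4, -4+9=5
a = -2: -2+1=-1, -2+7=5, -2+8=6, -2+9=7
a = 2: 2+1=3, 2+7=9, 2+8=10, 2+9=11
a = 10: 10+1=11, 10+7=17, 10+8=18, 10+9=19
a = 11: 11+1=12, 11+7=18, 11+8=19, 11+9=20
Collecting distinct sums: A + B = {-3, -1, 3, 4, 5, 6, 7, 9, 10, 11, 12, 17, 18, 19, 20}
|A + B| = 15

A + B = {-3, -1, 3, 4, 5, 6, 7, 9, 10, 11, 12, 17, 18, 19, 20}


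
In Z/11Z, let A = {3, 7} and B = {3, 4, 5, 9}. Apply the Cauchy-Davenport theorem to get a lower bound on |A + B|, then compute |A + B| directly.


Cauchy-Davenport: |A + B| ≥ min(p, |A| + |B| - 1) for A, B nonempty in Z/pZ.
|A| = 2, |B| = 4, p = 11.
CD lower bound = min(11, 2 + 4 - 1) = min(11, 5) = 5.
Compute A + B mod 11 directly:
a = 3: 3+3=6, 3+4=7, 3+5=8, 3+9=1
a = 7: 7+3=10, 7+4=0, 7+5=1, 7+9=5
A + B = {0, 1, 5, 6, 7, 8, 10}, so |A + B| = 7.
Verify: 7 ≥ 5? Yes ✓.

CD lower bound = 5, actual |A + B| = 7.


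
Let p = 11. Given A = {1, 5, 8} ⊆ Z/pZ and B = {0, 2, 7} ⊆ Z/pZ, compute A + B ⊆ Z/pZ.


Work in Z/11Z: reduce every sum a + b modulo 11.
Enumerate all 9 pairs:
a = 1: 1+0=1, 1+2=3, 1+7=8
a = 5: 5+0=5, 5+2=7, 5+7=1
a = 8: 8+0=8, 8+2=10, 8+7=4
Distinct residues collected: {1, 3, 4, 5, 7, 8, 10}
|A + B| = 7 (out of 11 total residues).

A + B = {1, 3, 4, 5, 7, 8, 10}


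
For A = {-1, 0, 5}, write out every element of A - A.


A - A = {a - a' : a, a' ∈ A}.
Compute a - a' for each ordered pair (a, a'):
a = -1: -1--1=0, -1-0=-1, -1-5=-6
a = 0: 0--1=1, 0-0=0, 0-5=-5
a = 5: 5--1=6, 5-0=5, 5-5=0
Collecting distinct values (and noting 0 appears from a-a):
A - A = {-6, -5, -1, 0, 1, 5, 6}
|A - A| = 7

A - A = {-6, -5, -1, 0, 1, 5, 6}


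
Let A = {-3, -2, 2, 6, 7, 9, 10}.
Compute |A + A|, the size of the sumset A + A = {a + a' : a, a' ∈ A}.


A + A = {a + a' : a, a' ∈ A}; |A| = 7.
General bounds: 2|A| - 1 ≤ |A + A| ≤ |A|(|A|+1)/2, i.e. 13 ≤ |A + A| ≤ 28.
Lower bound 2|A|-1 is attained iff A is an arithmetic progression.
Enumerate sums a + a' for a ≤ a' (symmetric, so this suffices):
a = -3: -3+-3=-6, -3+-2=-5, -3+2=-1, -3+6=3, -3+7=4, -3+9=6, -3+10=7
a = -2: -2+-2=-4, -2+2=0, -2+6=4, -2+7=5, -2+9=7, -2+10=8
a = 2: 2+2=4, 2+6=8, 2+7=9, 2+9=11, 2+10=12
a = 6: 6+6=12, 6+7=13, 6+9=15, 6+10=16
a = 7: 7+7=14, 7+9=16, 7+10=17
a = 9: 9+9=18, 9+10=19
a = 10: 10+10=20
Distinct sums: {-6, -5, -4, -1, 0, 3, 4, 5, 6, 7, 8, 9, 11, 12, 13, 14, 15, 16, 17, 18, 19, 20}
|A + A| = 22

|A + A| = 22


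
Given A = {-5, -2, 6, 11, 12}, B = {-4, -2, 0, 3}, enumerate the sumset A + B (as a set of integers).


A + B = {a + b : a ∈ A, b ∈ B}.
Enumerate all |A|·|B| = 5·4 = 20 pairs (a, b) and collect distinct sums.
a = -5: -5+-4=-9, -5+-2=-7, -5+0=-5, -5+3=-2
a = -2: -2+-4=-6, -2+-2=-4, -2+0=-2, -2+3=1
a = 6: 6+-4=2, 6+-2=4, 6+0=6, 6+3=9
a = 11: 11+-4=7, 11+-2=9, 11+0=11, 11+3=14
a = 12: 12+-4=8, 12+-2=10, 12+0=12, 12+3=15
Collecting distinct sums: A + B = {-9, -7, -6, -5, -4, -2, 1, 2, 4, 6, 7, 8, 9, 10, 11, 12, 14, 15}
|A + B| = 18

A + B = {-9, -7, -6, -5, -4, -2, 1, 2, 4, 6, 7, 8, 9, 10, 11, 12, 14, 15}


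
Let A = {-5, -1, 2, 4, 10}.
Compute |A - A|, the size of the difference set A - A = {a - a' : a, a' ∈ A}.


A - A = {a - a' : a, a' ∈ A}; |A| = 5.
Bounds: 2|A|-1 ≤ |A - A| ≤ |A|² - |A| + 1, i.e. 9 ≤ |A - A| ≤ 21.
Note: 0 ∈ A - A always (from a - a). The set is symmetric: if d ∈ A - A then -d ∈ A - A.
Enumerate nonzero differences d = a - a' with a > a' (then include -d):
Positive differences: {2, 3, 4, 5, 6, 7, 8, 9, 11, 15}
Full difference set: {0} ∪ (positive diffs) ∪ (negative diffs).
|A - A| = 1 + 2·10 = 21 (matches direct enumeration: 21).

|A - A| = 21


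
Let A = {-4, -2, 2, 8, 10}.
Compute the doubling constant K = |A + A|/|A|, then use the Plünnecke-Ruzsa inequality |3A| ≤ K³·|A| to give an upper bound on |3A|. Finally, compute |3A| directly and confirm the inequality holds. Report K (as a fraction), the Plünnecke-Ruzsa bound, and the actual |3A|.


|A| = 5.
Step 1: Compute A + A by enumerating all 25 pairs.
A + A = {-8, -6, -4, -2, 0, 4, 6, 8, 10, 12, 16, 18, 20}, so |A + A| = 13.
Step 2: Doubling constant K = |A + A|/|A| = 13/5 = 13/5 ≈ 2.6000.
Step 3: Plünnecke-Ruzsa gives |3A| ≤ K³·|A| = (2.6000)³ · 5 ≈ 87.8800.
Step 4: Compute 3A = A + A + A directly by enumerating all triples (a,b,c) ∈ A³; |3A| = 22.
Step 5: Check 22 ≤ 87.8800? Yes ✓.

K = 13/5, Plünnecke-Ruzsa bound K³|A| ≈ 87.8800, |3A| = 22, inequality holds.


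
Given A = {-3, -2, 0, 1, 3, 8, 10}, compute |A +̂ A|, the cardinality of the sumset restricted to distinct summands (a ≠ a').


Restricted sumset: A +̂ A = {a + a' : a ∈ A, a' ∈ A, a ≠ a'}.
Equivalently, take A + A and drop any sum 2a that is achievable ONLY as a + a for a ∈ A (i.e. sums representable only with equal summands).
Enumerate pairs (a, a') with a < a' (symmetric, so each unordered pair gives one sum; this covers all a ≠ a'):
  -3 + -2 = -5
  -3 + 0 = -3
  -3 + 1 = -2
  -3 + 3 = 0
  -3 + 8 = 5
  -3 + 10 = 7
  -2 + 0 = -2
  -2 + 1 = -1
  -2 + 3 = 1
  -2 + 8 = 6
  -2 + 10 = 8
  0 + 1 = 1
  0 + 3 = 3
  0 + 8 = 8
  0 + 10 = 10
  1 + 3 = 4
  1 + 8 = 9
  1 + 10 = 11
  3 + 8 = 11
  3 + 10 = 13
  8 + 10 = 18
Collected distinct sums: {-5, -3, -2, -1, 0, 1, 3, 4, 5, 6, 7, 8, 9, 10, 11, 13, 18}
|A +̂ A| = 17
(Reference bound: |A +̂ A| ≥ 2|A| - 3 for |A| ≥ 2, with |A| = 7 giving ≥ 11.)

|A +̂ A| = 17


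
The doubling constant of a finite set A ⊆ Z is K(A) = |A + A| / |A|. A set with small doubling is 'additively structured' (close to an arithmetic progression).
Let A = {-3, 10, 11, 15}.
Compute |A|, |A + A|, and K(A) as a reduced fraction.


|A| = 4.
Compute A + A by enumerating all 16 pairs.
A + A = {-6, 7, 8, 12, 20, 21, 22, 25, 26, 30}, so |A + A| = 10.
K = |A + A| / |A| = 10/4 = 5/2 ≈ 2.5000.
Reference: AP of size 4 gives K = 7/4 ≈ 1.7500; a fully generic set of size 4 gives K ≈ 2.5000.

|A| = 4, |A + A| = 10, K = 10/4 = 5/2.


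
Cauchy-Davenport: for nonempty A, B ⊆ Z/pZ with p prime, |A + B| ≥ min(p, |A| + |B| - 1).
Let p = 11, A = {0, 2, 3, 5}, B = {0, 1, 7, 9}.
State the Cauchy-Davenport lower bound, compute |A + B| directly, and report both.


Cauchy-Davenport: |A + B| ≥ min(p, |A| + |B| - 1) for A, B nonempty in Z/pZ.
|A| = 4, |B| = 4, p = 11.
CD lower bound = min(11, 4 + 4 - 1) = min(11, 7) = 7.
Compute A + B mod 11 directly:
a = 0: 0+0=0, 0+1=1, 0+7=7, 0+9=9
a = 2: 2+0=2, 2+1=3, 2+7=9, 2+9=0
a = 3: 3+0=3, 3+1=4, 3+7=10, 3+9=1
a = 5: 5+0=5, 5+1=6, 5+7=1, 5+9=3
A + B = {0, 1, 2, 3, 4, 5, 6, 7, 9, 10}, so |A + B| = 10.
Verify: 10 ≥ 7? Yes ✓.

CD lower bound = 7, actual |A + B| = 10.


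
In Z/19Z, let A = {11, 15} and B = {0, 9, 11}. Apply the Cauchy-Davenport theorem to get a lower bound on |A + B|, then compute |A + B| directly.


Cauchy-Davenport: |A + B| ≥ min(p, |A| + |B| - 1) for A, B nonempty in Z/pZ.
|A| = 2, |B| = 3, p = 19.
CD lower bound = min(19, 2 + 3 - 1) = min(19, 4) = 4.
Compute A + B mod 19 directly:
a = 11: 11+0=11, 11+9=1, 11+11=3
a = 15: 15+0=15, 15+9=5, 15+11=7
A + B = {1, 3, 5, 7, 11, 15}, so |A + B| = 6.
Verify: 6 ≥ 4? Yes ✓.

CD lower bound = 4, actual |A + B| = 6.


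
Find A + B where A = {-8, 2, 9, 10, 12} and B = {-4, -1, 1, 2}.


A + B = {a + b : a ∈ A, b ∈ B}.
Enumerate all |A|·|B| = 5·4 = 20 pairs (a, b) and collect distinct sums.
a = -8: -8+-4=-12, -8+-1=-9, -8+1=-7, -8+2=-6
a = 2: 2+-4=-2, 2+-1=1, 2+1=3, 2+2=4
a = 9: 9+-4=5, 9+-1=8, 9+1=10, 9+2=11
a = 10: 10+-4=6, 10+-1=9, 10+1=11, 10+2=12
a = 12: 12+-4=8, 12+-1=11, 12+1=13, 12+2=14
Collecting distinct sums: A + B = {-12, -9, -7, -6, -2, 1, 3, 4, 5, 6, 8, 9, 10, 11, 12, 13, 14}
|A + B| = 17

A + B = {-12, -9, -7, -6, -2, 1, 3, 4, 5, 6, 8, 9, 10, 11, 12, 13, 14}


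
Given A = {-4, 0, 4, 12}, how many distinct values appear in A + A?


A + A = {a + a' : a, a' ∈ A}; |A| = 4.
General bounds: 2|A| - 1 ≤ |A + A| ≤ |A|(|A|+1)/2, i.e. 7 ≤ |A + A| ≤ 10.
Lower bound 2|A|-1 is attained iff A is an arithmetic progression.
Enumerate sums a + a' for a ≤ a' (symmetric, so this suffices):
a = -4: -4+-4=-8, -4+0=-4, -4+4=0, -4+12=8
a = 0: 0+0=0, 0+4=4, 0+12=12
a = 4: 4+4=8, 4+12=16
a = 12: 12+12=24
Distinct sums: {-8, -4, 0, 4, 8, 12, 16, 24}
|A + A| = 8

|A + A| = 8


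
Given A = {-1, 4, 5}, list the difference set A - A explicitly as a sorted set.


A - A = {a - a' : a, a' ∈ A}.
Compute a - a' for each ordered pair (a, a'):
a = -1: -1--1=0, -1-4=-5, -1-5=-6
a = 4: 4--1=5, 4-4=0, 4-5=-1
a = 5: 5--1=6, 5-4=1, 5-5=0
Collecting distinct values (and noting 0 appears from a-a):
A - A = {-6, -5, -1, 0, 1, 5, 6}
|A - A| = 7

A - A = {-6, -5, -1, 0, 1, 5, 6}


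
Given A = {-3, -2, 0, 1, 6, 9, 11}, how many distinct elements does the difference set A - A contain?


A - A = {a - a' : a, a' ∈ A}; |A| = 7.
Bounds: 2|A|-1 ≤ |A - A| ≤ |A|² - |A| + 1, i.e. 13 ≤ |A - A| ≤ 43.
Note: 0 ∈ A - A always (from a - a). The set is symmetric: if d ∈ A - A then -d ∈ A - A.
Enumerate nonzero differences d = a - a' with a > a' (then include -d):
Positive differences: {1, 2, 3, 4, 5, 6, 8, 9, 10, 11, 12, 13, 14}
Full difference set: {0} ∪ (positive diffs) ∪ (negative diffs).
|A - A| = 1 + 2·13 = 27 (matches direct enumeration: 27).

|A - A| = 27


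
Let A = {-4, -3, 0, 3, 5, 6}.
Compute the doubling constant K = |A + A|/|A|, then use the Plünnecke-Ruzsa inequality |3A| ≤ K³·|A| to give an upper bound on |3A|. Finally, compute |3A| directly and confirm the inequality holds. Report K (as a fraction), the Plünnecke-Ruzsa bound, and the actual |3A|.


|A| = 6.
Step 1: Compute A + A by enumerating all 36 pairs.
A + A = {-8, -7, -6, -4, -3, -1, 0, 1, 2, 3, 5, 6, 8, 9, 10, 11, 12}, so |A + A| = 17.
Step 2: Doubling constant K = |A + A|/|A| = 17/6 = 17/6 ≈ 2.8333.
Step 3: Plünnecke-Ruzsa gives |3A| ≤ K³·|A| = (2.8333)³ · 6 ≈ 136.4722.
Step 4: Compute 3A = A + A + A directly by enumerating all triples (a,b,c) ∈ A³; |3A| = 31.
Step 5: Check 31 ≤ 136.4722? Yes ✓.

K = 17/6, Plünnecke-Ruzsa bound K³|A| ≈ 136.4722, |3A| = 31, inequality holds.


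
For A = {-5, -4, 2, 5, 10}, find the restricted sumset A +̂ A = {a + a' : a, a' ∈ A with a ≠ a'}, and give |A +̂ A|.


Restricted sumset: A +̂ A = {a + a' : a ∈ A, a' ∈ A, a ≠ a'}.
Equivalently, take A + A and drop any sum 2a that is achievable ONLY as a + a for a ∈ A (i.e. sums representable only with equal summands).
Enumerate pairs (a, a') with a < a' (symmetric, so each unordered pair gives one sum; this covers all a ≠ a'):
  -5 + -4 = -9
  -5 + 2 = -3
  -5 + 5 = 0
  -5 + 10 = 5
  -4 + 2 = -2
  -4 + 5 = 1
  -4 + 10 = 6
  2 + 5 = 7
  2 + 10 = 12
  5 + 10 = 15
Collected distinct sums: {-9, -3, -2, 0, 1, 5, 6, 7, 12, 15}
|A +̂ A| = 10
(Reference bound: |A +̂ A| ≥ 2|A| - 3 for |A| ≥ 2, with |A| = 5 giving ≥ 7.)

|A +̂ A| = 10


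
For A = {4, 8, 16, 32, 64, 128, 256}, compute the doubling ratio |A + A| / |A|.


|A| = 7.
Compute A + A by enumerating all 49 pairs.
A + A = {8, 12, 16, 20, 24, 32, 36, 40, 48, 64, 68, 72, 80, 96, 128, 132, 136, 144, 160, 192, 256, 260, 264, 272, 288, 320, 384, 512}, so |A + A| = 28.
K = |A + A| / |A| = 28/7 = 4/1 ≈ 4.0000.
Reference: AP of size 7 gives K = 13/7 ≈ 1.8571; a fully generic set of size 7 gives K ≈ 4.0000.

|A| = 7, |A + A| = 28, K = 28/7 = 4/1.


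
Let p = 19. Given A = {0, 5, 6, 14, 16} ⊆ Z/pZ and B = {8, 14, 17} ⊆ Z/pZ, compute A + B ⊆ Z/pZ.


Work in Z/19Z: reduce every sum a + b modulo 19.
Enumerate all 15 pairs:
a = 0: 0+8=8, 0+14=14, 0+17=17
a = 5: 5+8=13, 5+14=0, 5+17=3
a = 6: 6+8=14, 6+14=1, 6+17=4
a = 14: 14+8=3, 14+14=9, 14+17=12
a = 16: 16+8=5, 16+14=11, 16+17=14
Distinct residues collected: {0, 1, 3, 4, 5, 8, 9, 11, 12, 13, 14, 17}
|A + B| = 12 (out of 19 total residues).

A + B = {0, 1, 3, 4, 5, 8, 9, 11, 12, 13, 14, 17}


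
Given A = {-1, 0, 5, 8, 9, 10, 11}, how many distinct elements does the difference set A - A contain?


A - A = {a - a' : a, a' ∈ A}; |A| = 7.
Bounds: 2|A|-1 ≤ |A - A| ≤ |A|² - |A| + 1, i.e. 13 ≤ |A - A| ≤ 43.
Note: 0 ∈ A - A always (from a - a). The set is symmetric: if d ∈ A - A then -d ∈ A - A.
Enumerate nonzero differences d = a - a' with a > a' (then include -d):
Positive differences: {1, 2, 3, 4, 5, 6, 8, 9, 10, 11, 12}
Full difference set: {0} ∪ (positive diffs) ∪ (negative diffs).
|A - A| = 1 + 2·11 = 23 (matches direct enumeration: 23).

|A - A| = 23


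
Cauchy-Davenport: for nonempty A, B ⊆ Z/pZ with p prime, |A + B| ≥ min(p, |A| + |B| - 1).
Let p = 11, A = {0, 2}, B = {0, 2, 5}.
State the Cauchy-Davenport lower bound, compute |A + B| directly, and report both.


Cauchy-Davenport: |A + B| ≥ min(p, |A| + |B| - 1) for A, B nonempty in Z/pZ.
|A| = 2, |B| = 3, p = 11.
CD lower bound = min(11, 2 + 3 - 1) = min(11, 4) = 4.
Compute A + B mod 11 directly:
a = 0: 0+0=0, 0+2=2, 0+5=5
a = 2: 2+0=2, 2+2=4, 2+5=7
A + B = {0, 2, 4, 5, 7}, so |A + B| = 5.
Verify: 5 ≥ 4? Yes ✓.

CD lower bound = 4, actual |A + B| = 5.


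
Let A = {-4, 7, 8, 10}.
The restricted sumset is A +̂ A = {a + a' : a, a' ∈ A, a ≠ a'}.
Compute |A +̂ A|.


Restricted sumset: A +̂ A = {a + a' : a ∈ A, a' ∈ A, a ≠ a'}.
Equivalently, take A + A and drop any sum 2a that is achievable ONLY as a + a for a ∈ A (i.e. sums representable only with equal summands).
Enumerate pairs (a, a') with a < a' (symmetric, so each unordered pair gives one sum; this covers all a ≠ a'):
  -4 + 7 = 3
  -4 + 8 = 4
  -4 + 10 = 6
  7 + 8 = 15
  7 + 10 = 17
  8 + 10 = 18
Collected distinct sums: {3, 4, 6, 15, 17, 18}
|A +̂ A| = 6
(Reference bound: |A +̂ A| ≥ 2|A| - 3 for |A| ≥ 2, with |A| = 4 giving ≥ 5.)

|A +̂ A| = 6


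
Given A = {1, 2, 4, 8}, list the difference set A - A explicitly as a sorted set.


A - A = {a - a' : a, a' ∈ A}.
Compute a - a' for each ordered pair (a, a'):
a = 1: 1-1=0, 1-2=-1, 1-4=-3, 1-8=-7
a = 2: 2-1=1, 2-2=0, 2-4=-2, 2-8=-6
a = 4: 4-1=3, 4-2=2, 4-4=0, 4-8=-4
a = 8: 8-1=7, 8-2=6, 8-4=4, 8-8=0
Collecting distinct values (and noting 0 appears from a-a):
A - A = {-7, -6, -4, -3, -2, -1, 0, 1, 2, 3, 4, 6, 7}
|A - A| = 13

A - A = {-7, -6, -4, -3, -2, -1, 0, 1, 2, 3, 4, 6, 7}


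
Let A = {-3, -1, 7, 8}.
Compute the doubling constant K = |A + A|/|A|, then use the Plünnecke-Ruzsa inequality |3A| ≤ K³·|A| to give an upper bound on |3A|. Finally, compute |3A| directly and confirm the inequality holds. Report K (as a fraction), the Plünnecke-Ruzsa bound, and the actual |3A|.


|A| = 4.
Step 1: Compute A + A by enumerating all 16 pairs.
A + A = {-6, -4, -2, 4, 5, 6, 7, 14, 15, 16}, so |A + A| = 10.
Step 2: Doubling constant K = |A + A|/|A| = 10/4 = 10/4 ≈ 2.5000.
Step 3: Plünnecke-Ruzsa gives |3A| ≤ K³·|A| = (2.5000)³ · 4 ≈ 62.5000.
Step 4: Compute 3A = A + A + A directly by enumerating all triples (a,b,c) ∈ A³; |3A| = 19.
Step 5: Check 19 ≤ 62.5000? Yes ✓.

K = 10/4, Plünnecke-Ruzsa bound K³|A| ≈ 62.5000, |3A| = 19, inequality holds.


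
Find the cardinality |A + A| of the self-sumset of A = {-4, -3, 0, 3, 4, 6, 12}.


A + A = {a + a' : a, a' ∈ A}; |A| = 7.
General bounds: 2|A| - 1 ≤ |A + A| ≤ |A|(|A|+1)/2, i.e. 13 ≤ |A + A| ≤ 28.
Lower bound 2|A|-1 is attained iff A is an arithmetic progression.
Enumerate sums a + a' for a ≤ a' (symmetric, so this suffices):
a = -4: -4+-4=-8, -4+-3=-7, -4+0=-4, -4+3=-1, -4+4=0, -4+6=2, -4+12=8
a = -3: -3+-3=-6, -3+0=-3, -3+3=0, -3+4=1, -3+6=3, -3+12=9
a = 0: 0+0=0, 0+3=3, 0+4=4, 0+6=6, 0+12=12
a = 3: 3+3=6, 3+4=7, 3+6=9, 3+12=15
a = 4: 4+4=8, 4+6=10, 4+12=16
a = 6: 6+6=12, 6+12=18
a = 12: 12+12=24
Distinct sums: {-8, -7, -6, -4, -3, -1, 0, 1, 2, 3, 4, 6, 7, 8, 9, 10, 12, 15, 16, 18, 24}
|A + A| = 21

|A + A| = 21


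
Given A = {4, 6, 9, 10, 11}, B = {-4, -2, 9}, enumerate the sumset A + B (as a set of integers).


A + B = {a + b : a ∈ A, b ∈ B}.
Enumerate all |A|·|B| = 5·3 = 15 pairs (a, b) and collect distinct sums.
a = 4: 4+-4=0, 4+-2=2, 4+9=13
a = 6: 6+-4=2, 6+-2=4, 6+9=15
a = 9: 9+-4=5, 9+-2=7, 9+9=18
a = 10: 10+-4=6, 10+-2=8, 10+9=19
a = 11: 11+-4=7, 11+-2=9, 11+9=20
Collecting distinct sums: A + B = {0, 2, 4, 5, 6, 7, 8, 9, 13, 15, 18, 19, 20}
|A + B| = 13

A + B = {0, 2, 4, 5, 6, 7, 8, 9, 13, 15, 18, 19, 20}


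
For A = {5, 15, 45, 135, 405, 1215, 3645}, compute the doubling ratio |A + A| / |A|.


|A| = 7.
Compute A + A by enumerating all 49 pairs.
A + A = {10, 20, 30, 50, 60, 90, 140, 150, 180, 270, 410, 420, 450, 540, 810, 1220, 1230, 1260, 1350, 1620, 2430, 3650, 3660, 3690, 3780, 4050, 4860, 7290}, so |A + A| = 28.
K = |A + A| / |A| = 28/7 = 4/1 ≈ 4.0000.
Reference: AP of size 7 gives K = 13/7 ≈ 1.8571; a fully generic set of size 7 gives K ≈ 4.0000.

|A| = 7, |A + A| = 28, K = 28/7 = 4/1.


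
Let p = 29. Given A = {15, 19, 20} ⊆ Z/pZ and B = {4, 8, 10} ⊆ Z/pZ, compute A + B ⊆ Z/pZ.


Work in Z/29Z: reduce every sum a + b modulo 29.
Enumerate all 9 pairs:
a = 15: 15+4=19, 15+8=23, 15+10=25
a = 19: 19+4=23, 19+8=27, 19+10=0
a = 20: 20+4=24, 20+8=28, 20+10=1
Distinct residues collected: {0, 1, 19, 23, 24, 25, 27, 28}
|A + B| = 8 (out of 29 total residues).

A + B = {0, 1, 19, 23, 24, 25, 27, 28}


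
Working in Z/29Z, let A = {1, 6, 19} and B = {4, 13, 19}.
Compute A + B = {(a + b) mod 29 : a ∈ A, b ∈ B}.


Work in Z/29Z: reduce every sum a + b modulo 29.
Enumerate all 9 pairs:
a = 1: 1+4=5, 1+13=14, 1+19=20
a = 6: 6+4=10, 6+13=19, 6+19=25
a = 19: 19+4=23, 19+13=3, 19+19=9
Distinct residues collected: {3, 5, 9, 10, 14, 19, 20, 23, 25}
|A + B| = 9 (out of 29 total residues).

A + B = {3, 5, 9, 10, 14, 19, 20, 23, 25}


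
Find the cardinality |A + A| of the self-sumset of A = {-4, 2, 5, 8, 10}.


A + A = {a + a' : a, a' ∈ A}; |A| = 5.
General bounds: 2|A| - 1 ≤ |A + A| ≤ |A|(|A|+1)/2, i.e. 9 ≤ |A + A| ≤ 15.
Lower bound 2|A|-1 is attained iff A is an arithmetic progression.
Enumerate sums a + a' for a ≤ a' (symmetric, so this suffices):
a = -4: -4+-4=-8, -4+2=-2, -4+5=1, -4+8=4, -4+10=6
a = 2: 2+2=4, 2+5=7, 2+8=10, 2+10=12
a = 5: 5+5=10, 5+8=13, 5+10=15
a = 8: 8+8=16, 8+10=18
a = 10: 10+10=20
Distinct sums: {-8, -2, 1, 4, 6, 7, 10, 12, 13, 15, 16, 18, 20}
|A + A| = 13

|A + A| = 13


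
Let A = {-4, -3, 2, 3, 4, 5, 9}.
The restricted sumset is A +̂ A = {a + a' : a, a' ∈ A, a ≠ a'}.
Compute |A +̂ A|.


Restricted sumset: A +̂ A = {a + a' : a ∈ A, a' ∈ A, a ≠ a'}.
Equivalently, take A + A and drop any sum 2a that is achievable ONLY as a + a for a ∈ A (i.e. sums representable only with equal summands).
Enumerate pairs (a, a') with a < a' (symmetric, so each unordered pair gives one sum; this covers all a ≠ a'):
  -4 + -3 = -7
  -4 + 2 = -2
  -4 + 3 = -1
  -4 + 4 = 0
  -4 + 5 = 1
  -4 + 9 = 5
  -3 + 2 = -1
  -3 + 3 = 0
  -3 + 4 = 1
  -3 + 5 = 2
  -3 + 9 = 6
  2 + 3 = 5
  2 + 4 = 6
  2 + 5 = 7
  2 + 9 = 11
  3 + 4 = 7
  3 + 5 = 8
  3 + 9 = 12
  4 + 5 = 9
  4 + 9 = 13
  5 + 9 = 14
Collected distinct sums: {-7, -2, -1, 0, 1, 2, 5, 6, 7, 8, 9, 11, 12, 13, 14}
|A +̂ A| = 15
(Reference bound: |A +̂ A| ≥ 2|A| - 3 for |A| ≥ 2, with |A| = 7 giving ≥ 11.)

|A +̂ A| = 15


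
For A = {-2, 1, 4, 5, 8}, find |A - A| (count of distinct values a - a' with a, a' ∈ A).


A - A = {a - a' : a, a' ∈ A}; |A| = 5.
Bounds: 2|A|-1 ≤ |A - A| ≤ |A|² - |A| + 1, i.e. 9 ≤ |A - A| ≤ 21.
Note: 0 ∈ A - A always (from a - a). The set is symmetric: if d ∈ A - A then -d ∈ A - A.
Enumerate nonzero differences d = a - a' with a > a' (then include -d):
Positive differences: {1, 3, 4, 6, 7, 10}
Full difference set: {0} ∪ (positive diffs) ∪ (negative diffs).
|A - A| = 1 + 2·6 = 13 (matches direct enumeration: 13).

|A - A| = 13


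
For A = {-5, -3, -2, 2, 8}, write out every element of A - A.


A - A = {a - a' : a, a' ∈ A}.
Compute a - a' for each ordered pair (a, a'):
a = -5: -5--5=0, -5--3=-2, -5--2=-3, -5-2=-7, -5-8=-13
a = -3: -3--5=2, -3--3=0, -3--2=-1, -3-2=-5, -3-8=-11
a = -2: -2--5=3, -2--3=1, -2--2=0, -2-2=-4, -2-8=-10
a = 2: 2--5=7, 2--3=5, 2--2=4, 2-2=0, 2-8=-6
a = 8: 8--5=13, 8--3=11, 8--2=10, 8-2=6, 8-8=0
Collecting distinct values (and noting 0 appears from a-a):
A - A = {-13, -11, -10, -7, -6, -5, -4, -3, -2, -1, 0, 1, 2, 3, 4, 5, 6, 7, 10, 11, 13}
|A - A| = 21

A - A = {-13, -11, -10, -7, -6, -5, -4, -3, -2, -1, 0, 1, 2, 3, 4, 5, 6, 7, 10, 11, 13}


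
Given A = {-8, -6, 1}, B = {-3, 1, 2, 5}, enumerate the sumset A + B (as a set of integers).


A + B = {a + b : a ∈ A, b ∈ B}.
Enumerate all |A|·|B| = 3·4 = 12 pairs (a, b) and collect distinct sums.
a = -8: -8+-3=-11, -8+1=-7, -8+2=-6, -8+5=-3
a = -6: -6+-3=-9, -6+1=-5, -6+2=-4, -6+5=-1
a = 1: 1+-3=-2, 1+1=2, 1+2=3, 1+5=6
Collecting distinct sums: A + B = {-11, -9, -7, -6, -5, -4, -3, -2, -1, 2, 3, 6}
|A + B| = 12

A + B = {-11, -9, -7, -6, -5, -4, -3, -2, -1, 2, 3, 6}


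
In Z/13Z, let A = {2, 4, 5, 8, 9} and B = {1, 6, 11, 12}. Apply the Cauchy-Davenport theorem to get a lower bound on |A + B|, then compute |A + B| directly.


Cauchy-Davenport: |A + B| ≥ min(p, |A| + |B| - 1) for A, B nonempty in Z/pZ.
|A| = 5, |B| = 4, p = 13.
CD lower bound = min(13, 5 + 4 - 1) = min(13, 8) = 8.
Compute A + B mod 13 directly:
a = 2: 2+1=3, 2+6=8, 2+11=0, 2+12=1
a = 4: 4+1=5, 4+6=10, 4+11=2, 4+12=3
a = 5: 5+1=6, 5+6=11, 5+11=3, 5+12=4
a = 8: 8+1=9, 8+6=1, 8+11=6, 8+12=7
a = 9: 9+1=10, 9+6=2, 9+11=7, 9+12=8
A + B = {0, 1, 2, 3, 4, 5, 6, 7, 8, 9, 10, 11}, so |A + B| = 12.
Verify: 12 ≥ 8? Yes ✓.

CD lower bound = 8, actual |A + B| = 12.


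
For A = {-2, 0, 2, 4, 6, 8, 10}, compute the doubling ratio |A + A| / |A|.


|A| = 7.
Compute A + A by enumerating all 49 pairs.
A + A = {-4, -2, 0, 2, 4, 6, 8, 10, 12, 14, 16, 18, 20}, so |A + A| = 13.
K = |A + A| / |A| = 13/7 (already in lowest terms) ≈ 1.8571.
Reference: AP of size 7 gives K = 13/7 ≈ 1.8571; a fully generic set of size 7 gives K ≈ 4.0000.

|A| = 7, |A + A| = 13, K = 13/7.


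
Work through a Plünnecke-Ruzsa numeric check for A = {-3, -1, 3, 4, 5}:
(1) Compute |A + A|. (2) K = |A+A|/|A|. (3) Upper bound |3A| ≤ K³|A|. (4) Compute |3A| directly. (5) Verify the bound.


|A| = 5.
Step 1: Compute A + A by enumerating all 25 pairs.
A + A = {-6, -4, -2, 0, 1, 2, 3, 4, 6, 7, 8, 9, 10}, so |A + A| = 13.
Step 2: Doubling constant K = |A + A|/|A| = 13/5 = 13/5 ≈ 2.6000.
Step 3: Plünnecke-Ruzsa gives |3A| ≤ K³·|A| = (2.6000)³ · 5 ≈ 87.8800.
Step 4: Compute 3A = A + A + A directly by enumerating all triples (a,b,c) ∈ A³; |3A| = 22.
Step 5: Check 22 ≤ 87.8800? Yes ✓.

K = 13/5, Plünnecke-Ruzsa bound K³|A| ≈ 87.8800, |3A| = 22, inequality holds.


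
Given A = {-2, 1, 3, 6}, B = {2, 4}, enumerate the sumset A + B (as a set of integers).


A + B = {a + b : a ∈ A, b ∈ B}.
Enumerate all |A|·|B| = 4·2 = 8 pairs (a, b) and collect distinct sums.
a = -2: -2+2=0, -2+4=2
a = 1: 1+2=3, 1+4=5
a = 3: 3+2=5, 3+4=7
a = 6: 6+2=8, 6+4=10
Collecting distinct sums: A + B = {0, 2, 3, 5, 7, 8, 10}
|A + B| = 7

A + B = {0, 2, 3, 5, 7, 8, 10}


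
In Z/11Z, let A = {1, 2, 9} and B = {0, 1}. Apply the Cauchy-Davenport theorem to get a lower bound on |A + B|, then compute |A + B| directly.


Cauchy-Davenport: |A + B| ≥ min(p, |A| + |B| - 1) for A, B nonempty in Z/pZ.
|A| = 3, |B| = 2, p = 11.
CD lower bound = min(11, 3 + 2 - 1) = min(11, 4) = 4.
Compute A + B mod 11 directly:
a = 1: 1+0=1, 1+1=2
a = 2: 2+0=2, 2+1=3
a = 9: 9+0=9, 9+1=10
A + B = {1, 2, 3, 9, 10}, so |A + B| = 5.
Verify: 5 ≥ 4? Yes ✓.

CD lower bound = 4, actual |A + B| = 5.


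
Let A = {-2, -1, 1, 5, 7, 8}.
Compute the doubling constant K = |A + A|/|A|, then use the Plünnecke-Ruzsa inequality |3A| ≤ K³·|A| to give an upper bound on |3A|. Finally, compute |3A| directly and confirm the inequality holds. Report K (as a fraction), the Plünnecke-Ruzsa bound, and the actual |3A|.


|A| = 6.
Step 1: Compute A + A by enumerating all 36 pairs.
A + A = {-4, -3, -2, -1, 0, 2, 3, 4, 5, 6, 7, 8, 9, 10, 12, 13, 14, 15, 16}, so |A + A| = 19.
Step 2: Doubling constant K = |A + A|/|A| = 19/6 = 19/6 ≈ 3.1667.
Step 3: Plünnecke-Ruzsa gives |3A| ≤ K³·|A| = (3.1667)³ · 6 ≈ 190.5278.
Step 4: Compute 3A = A + A + A directly by enumerating all triples (a,b,c) ∈ A³; |3A| = 31.
Step 5: Check 31 ≤ 190.5278? Yes ✓.

K = 19/6, Plünnecke-Ruzsa bound K³|A| ≈ 190.5278, |3A| = 31, inequality holds.


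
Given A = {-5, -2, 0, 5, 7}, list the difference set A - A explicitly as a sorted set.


A - A = {a - a' : a, a' ∈ A}.
Compute a - a' for each ordered pair (a, a'):
a = -5: -5--5=0, -5--2=-3, -5-0=-5, -5-5=-10, -5-7=-12
a = -2: -2--5=3, -2--2=0, -2-0=-2, -2-5=-7, -2-7=-9
a = 0: 0--5=5, 0--2=2, 0-0=0, 0-5=-5, 0-7=-7
a = 5: 5--5=10, 5--2=7, 5-0=5, 5-5=0, 5-7=-2
a = 7: 7--5=12, 7--2=9, 7-0=7, 7-5=2, 7-7=0
Collecting distinct values (and noting 0 appears from a-a):
A - A = {-12, -10, -9, -7, -5, -3, -2, 0, 2, 3, 5, 7, 9, 10, 12}
|A - A| = 15

A - A = {-12, -10, -9, -7, -5, -3, -2, 0, 2, 3, 5, 7, 9, 10, 12}


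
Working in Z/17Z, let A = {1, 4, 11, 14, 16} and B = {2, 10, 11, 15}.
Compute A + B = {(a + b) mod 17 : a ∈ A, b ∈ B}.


Work in Z/17Z: reduce every sum a + b modulo 17.
Enumerate all 20 pairs:
a = 1: 1+2=3, 1+10=11, 1+11=12, 1+15=16
a = 4: 4+2=6, 4+10=14, 4+11=15, 4+15=2
a = 11: 11+2=13, 11+10=4, 11+11=5, 11+15=9
a = 14: 14+2=16, 14+10=7, 14+11=8, 14+15=12
a = 16: 16+2=1, 16+10=9, 16+11=10, 16+15=14
Distinct residues collected: {1, 2, 3, 4, 5, 6, 7, 8, 9, 10, 11, 12, 13, 14, 15, 16}
|A + B| = 16 (out of 17 total residues).

A + B = {1, 2, 3, 4, 5, 6, 7, 8, 9, 10, 11, 12, 13, 14, 15, 16}


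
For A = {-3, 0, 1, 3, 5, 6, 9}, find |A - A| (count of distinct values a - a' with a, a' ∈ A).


A - A = {a - a' : a, a' ∈ A}; |A| = 7.
Bounds: 2|A|-1 ≤ |A - A| ≤ |A|² - |A| + 1, i.e. 13 ≤ |A - A| ≤ 43.
Note: 0 ∈ A - A always (from a - a). The set is symmetric: if d ∈ A - A then -d ∈ A - A.
Enumerate nonzero differences d = a - a' with a > a' (then include -d):
Positive differences: {1, 2, 3, 4, 5, 6, 8, 9, 12}
Full difference set: {0} ∪ (positive diffs) ∪ (negative diffs).
|A - A| = 1 + 2·9 = 19 (matches direct enumeration: 19).

|A - A| = 19


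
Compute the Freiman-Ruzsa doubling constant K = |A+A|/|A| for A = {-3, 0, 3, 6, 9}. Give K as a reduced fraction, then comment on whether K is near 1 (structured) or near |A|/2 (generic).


|A| = 5.
Compute A + A by enumerating all 25 pairs.
A + A = {-6, -3, 0, 3, 6, 9, 12, 15, 18}, so |A + A| = 9.
K = |A + A| / |A| = 9/5 (already in lowest terms) ≈ 1.8000.
Reference: AP of size 5 gives K = 9/5 ≈ 1.8000; a fully generic set of size 5 gives K ≈ 3.0000.

|A| = 5, |A + A| = 9, K = 9/5.


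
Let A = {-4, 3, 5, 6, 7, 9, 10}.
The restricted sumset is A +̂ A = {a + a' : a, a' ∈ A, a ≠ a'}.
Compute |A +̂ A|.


Restricted sumset: A +̂ A = {a + a' : a ∈ A, a' ∈ A, a ≠ a'}.
Equivalently, take A + A and drop any sum 2a that is achievable ONLY as a + a for a ∈ A (i.e. sums representable only with equal summands).
Enumerate pairs (a, a') with a < a' (symmetric, so each unordered pair gives one sum; this covers all a ≠ a'):
  -4 + 3 = -1
  -4 + 5 = 1
  -4 + 6 = 2
  -4 + 7 = 3
  -4 + 9 = 5
  -4 + 10 = 6
  3 + 5 = 8
  3 + 6 = 9
  3 + 7 = 10
  3 + 9 = 12
  3 + 10 = 13
  5 + 6 = 11
  5 + 7 = 12
  5 + 9 = 14
  5 + 10 = 15
  6 + 7 = 13
  6 + 9 = 15
  6 + 10 = 16
  7 + 9 = 16
  7 + 10 = 17
  9 + 10 = 19
Collected distinct sums: {-1, 1, 2, 3, 5, 6, 8, 9, 10, 11, 12, 13, 14, 15, 16, 17, 19}
|A +̂ A| = 17
(Reference bound: |A +̂ A| ≥ 2|A| - 3 for |A| ≥ 2, with |A| = 7 giving ≥ 11.)

|A +̂ A| = 17


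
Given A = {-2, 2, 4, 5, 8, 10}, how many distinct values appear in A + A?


A + A = {a + a' : a, a' ∈ A}; |A| = 6.
General bounds: 2|A| - 1 ≤ |A + A| ≤ |A|(|A|+1)/2, i.e. 11 ≤ |A + A| ≤ 21.
Lower bound 2|A|-1 is attained iff A is an arithmetic progression.
Enumerate sums a + a' for a ≤ a' (symmetric, so this suffices):
a = -2: -2+-2=-4, -2+2=0, -2+4=2, -2+5=3, -2+8=6, -2+10=8
a = 2: 2+2=4, 2+4=6, 2+5=7, 2+8=10, 2+10=12
a = 4: 4+4=8, 4+5=9, 4+8=12, 4+10=14
a = 5: 5+5=10, 5+8=13, 5+10=15
a = 8: 8+8=16, 8+10=18
a = 10: 10+10=20
Distinct sums: {-4, 0, 2, 3, 4, 6, 7, 8, 9, 10, 12, 13, 14, 15, 16, 18, 20}
|A + A| = 17

|A + A| = 17


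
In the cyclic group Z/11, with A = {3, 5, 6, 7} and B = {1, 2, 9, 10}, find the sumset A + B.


Work in Z/11Z: reduce every sum a + b modulo 11.
Enumerate all 16 pairs:
a = 3: 3+1=4, 3+2=5, 3+9=1, 3+10=2
a = 5: 5+1=6, 5+2=7, 5+9=3, 5+10=4
a = 6: 6+1=7, 6+2=8, 6+9=4, 6+10=5
a = 7: 7+1=8, 7+2=9, 7+9=5, 7+10=6
Distinct residues collected: {1, 2, 3, 4, 5, 6, 7, 8, 9}
|A + B| = 9 (out of 11 total residues).

A + B = {1, 2, 3, 4, 5, 6, 7, 8, 9}


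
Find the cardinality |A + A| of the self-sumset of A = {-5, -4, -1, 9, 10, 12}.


A + A = {a + a' : a, a' ∈ A}; |A| = 6.
General bounds: 2|A| - 1 ≤ |A + A| ≤ |A|(|A|+1)/2, i.e. 11 ≤ |A + A| ≤ 21.
Lower bound 2|A|-1 is attained iff A is an arithmetic progression.
Enumerate sums a + a' for a ≤ a' (symmetric, so this suffices):
a = -5: -5+-5=-10, -5+-4=-9, -5+-1=-6, -5+9=4, -5+10=5, -5+12=7
a = -4: -4+-4=-8, -4+-1=-5, -4+9=5, -4+10=6, -4+12=8
a = -1: -1+-1=-2, -1+9=8, -1+10=9, -1+12=11
a = 9: 9+9=18, 9+10=19, 9+12=21
a = 10: 10+10=20, 10+12=22
a = 12: 12+12=24
Distinct sums: {-10, -9, -8, -6, -5, -2, 4, 5, 6, 7, 8, 9, 11, 18, 19, 20, 21, 22, 24}
|A + A| = 19

|A + A| = 19


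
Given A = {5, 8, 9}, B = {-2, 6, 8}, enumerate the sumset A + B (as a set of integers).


A + B = {a + b : a ∈ A, b ∈ B}.
Enumerate all |A|·|B| = 3·3 = 9 pairs (a, b) and collect distinct sums.
a = 5: 5+-2=3, 5+6=11, 5+8=13
a = 8: 8+-2=6, 8+6=14, 8+8=16
a = 9: 9+-2=7, 9+6=15, 9+8=17
Collecting distinct sums: A + B = {3, 6, 7, 11, 13, 14, 15, 16, 17}
|A + B| = 9

A + B = {3, 6, 7, 11, 13, 14, 15, 16, 17}


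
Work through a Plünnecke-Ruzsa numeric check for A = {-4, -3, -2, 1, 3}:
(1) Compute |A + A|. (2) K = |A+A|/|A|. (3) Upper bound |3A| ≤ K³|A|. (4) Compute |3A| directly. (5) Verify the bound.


|A| = 5.
Step 1: Compute A + A by enumerating all 25 pairs.
A + A = {-8, -7, -6, -5, -4, -3, -2, -1, 0, 1, 2, 4, 6}, so |A + A| = 13.
Step 2: Doubling constant K = |A + A|/|A| = 13/5 = 13/5 ≈ 2.6000.
Step 3: Plünnecke-Ruzsa gives |3A| ≤ K³·|A| = (2.6000)³ · 5 ≈ 87.8800.
Step 4: Compute 3A = A + A + A directly by enumerating all triples (a,b,c) ∈ A³; |3A| = 20.
Step 5: Check 20 ≤ 87.8800? Yes ✓.

K = 13/5, Plünnecke-Ruzsa bound K³|A| ≈ 87.8800, |3A| = 20, inequality holds.


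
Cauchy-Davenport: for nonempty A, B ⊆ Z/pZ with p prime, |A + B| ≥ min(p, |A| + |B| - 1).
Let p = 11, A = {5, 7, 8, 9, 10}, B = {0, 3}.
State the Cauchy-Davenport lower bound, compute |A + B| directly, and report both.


Cauchy-Davenport: |A + B| ≥ min(p, |A| + |B| - 1) for A, B nonempty in Z/pZ.
|A| = 5, |B| = 2, p = 11.
CD lower bound = min(11, 5 + 2 - 1) = min(11, 6) = 6.
Compute A + B mod 11 directly:
a = 5: 5+0=5, 5+3=8
a = 7: 7+0=7, 7+3=10
a = 8: 8+0=8, 8+3=0
a = 9: 9+0=9, 9+3=1
a = 10: 10+0=10, 10+3=2
A + B = {0, 1, 2, 5, 7, 8, 9, 10}, so |A + B| = 8.
Verify: 8 ≥ 6? Yes ✓.

CD lower bound = 6, actual |A + B| = 8.


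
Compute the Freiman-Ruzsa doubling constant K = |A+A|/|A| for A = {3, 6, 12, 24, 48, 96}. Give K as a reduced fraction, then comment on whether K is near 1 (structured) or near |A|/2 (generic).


|A| = 6.
Compute A + A by enumerating all 36 pairs.
A + A = {6, 9, 12, 15, 18, 24, 27, 30, 36, 48, 51, 54, 60, 72, 96, 99, 102, 108, 120, 144, 192}, so |A + A| = 21.
K = |A + A| / |A| = 21/6 = 7/2 ≈ 3.5000.
Reference: AP of size 6 gives K = 11/6 ≈ 1.8333; a fully generic set of size 6 gives K ≈ 3.5000.

|A| = 6, |A + A| = 21, K = 21/6 = 7/2.


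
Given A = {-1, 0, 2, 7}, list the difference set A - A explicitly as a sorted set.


A - A = {a - a' : a, a' ∈ A}.
Compute a - a' for each ordered pair (a, a'):
a = -1: -1--1=0, -1-0=-1, -1-2=-3, -1-7=-8
a = 0: 0--1=1, 0-0=0, 0-2=-2, 0-7=-7
a = 2: 2--1=3, 2-0=2, 2-2=0, 2-7=-5
a = 7: 7--1=8, 7-0=7, 7-2=5, 7-7=0
Collecting distinct values (and noting 0 appears from a-a):
A - A = {-8, -7, -5, -3, -2, -1, 0, 1, 2, 3, 5, 7, 8}
|A - A| = 13

A - A = {-8, -7, -5, -3, -2, -1, 0, 1, 2, 3, 5, 7, 8}
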